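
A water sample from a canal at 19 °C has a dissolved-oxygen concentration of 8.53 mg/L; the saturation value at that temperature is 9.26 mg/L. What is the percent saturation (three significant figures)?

% saturation = C/C_s × 100 = 8.53/9.26 × 100 = 92.1 %.

92.1 % saturation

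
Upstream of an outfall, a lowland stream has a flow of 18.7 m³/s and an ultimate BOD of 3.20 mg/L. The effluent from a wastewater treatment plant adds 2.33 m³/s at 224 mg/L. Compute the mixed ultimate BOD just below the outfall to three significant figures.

27.7 mg/L

Flow-weighted mixing: C = (Q_r C_r + Q_w C_w)/(Q_r + Q_w)
= (18.7×3.20 + 2.33×224)/(18.7 + 2.33) = 581.8/21.03 = 27.66 mg/L.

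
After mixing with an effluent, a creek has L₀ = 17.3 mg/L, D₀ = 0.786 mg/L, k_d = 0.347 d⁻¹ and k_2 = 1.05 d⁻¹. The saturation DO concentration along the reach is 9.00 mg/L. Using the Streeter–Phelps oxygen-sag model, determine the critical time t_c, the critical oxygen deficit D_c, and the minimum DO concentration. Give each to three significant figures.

At the critical point dD/dt = 0, so k_d L₀ e^(−k_d t) = k_2 D. Substituting D(t) from the Streeter–Phelps equation and solving for t gives
t_c = ln[(k_2/k_d)(1 − D₀(k_2−k_d)/(k_d L₀))] / (k_2−k_d).
Here k_2−k_d = 0.7030 d⁻¹ and 1 − D₀(k_2−k_d)/(k_d L₀) = 1 − 0.786×0.7030/(0.347×17.3) = 0.9080, so
t_c = ln(3.026 × 0.9080) / 0.7030 = 1.011 / 0.7030 = 1.438 d.
L(t_c) = L₀ e^(−k_d t_c) = 17.3 × 0.6072 = 10.50 mg/L, and at the critical point k_2 D_c = k_d L, so D_c = (0.347/1.05) × 10.50 = 3.472 mg/L.
Minimum DO = C_s − D_c = 9.00 − 3.472 = 5.528 mg/L.

t_c ≈ 1.44 d; D_c ≈ 3.47 mg/L; min DO ≈ 5.53 mg/L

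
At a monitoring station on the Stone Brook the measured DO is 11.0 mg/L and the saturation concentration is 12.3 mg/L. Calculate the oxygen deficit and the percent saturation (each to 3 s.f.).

D = C_s − C = 12.3 − 11.0 = 1.30 mg/L.
% saturation = 11.0/12.3 × 100 = 89.4 %.

D ≈ 1.30 mg/L; 89.4 % saturation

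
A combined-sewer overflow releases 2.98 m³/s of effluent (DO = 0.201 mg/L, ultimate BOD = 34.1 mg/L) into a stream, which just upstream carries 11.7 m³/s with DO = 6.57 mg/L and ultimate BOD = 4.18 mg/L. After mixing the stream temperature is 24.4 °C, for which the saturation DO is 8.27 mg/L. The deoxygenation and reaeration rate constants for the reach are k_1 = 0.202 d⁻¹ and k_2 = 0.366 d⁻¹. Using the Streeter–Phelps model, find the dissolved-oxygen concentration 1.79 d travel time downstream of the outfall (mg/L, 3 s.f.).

Mixed DO = (11.7×6.57 + 2.98×0.201)/(11.7+2.98) = 77.47/14.68 = 5.277 mg/L.
Mixed L₀ = (11.7×4.18 + 2.98×34.1)/(14.68) = 150.5/14.68 = 10.25 mg/L.
Initial deficit D₀ = C_s − DO₀ = 8.27 − 5.277 = 2.993 mg/L.
D(1.79) = [0.202×10.25/(0.366−0.202)](e^(−0.202×1.79) − e^(−0.366×1.79)) + 2.993 e^(−0.366×1.79)
= 12.63 × (0.6966 − 0.5194) + 2.993 × 0.5194 = 3.792 mg/L.
DO = 8.27 − 3.792 = 4.478 mg/L.

DO ≈ 4.48 mg/L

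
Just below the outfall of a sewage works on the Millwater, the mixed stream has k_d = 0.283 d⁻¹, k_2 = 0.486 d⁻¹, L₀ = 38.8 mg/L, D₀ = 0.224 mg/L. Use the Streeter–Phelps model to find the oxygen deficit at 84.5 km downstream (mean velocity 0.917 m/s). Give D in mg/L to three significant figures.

D ≈ 7.92 mg/L

Travel time t = x/v = 84.5 km / (0.917 m/s) = 84500 m / 0.917 m/s = 92150 s = 1.067 d.
k_d L₀/(k_2−k_d) = 0.283×38.8/(0.486−0.283) = 10.98/0.2030 = 54.09 mg/L.
e^(−k_d t) = e^(−0.283×1.067) = 0.7395; e^(−k_2 t) = e^(−0.486×1.067) = 0.5955.
D = 54.09 × (0.7395 − 0.5955) + 0.224 × 0.5955 = 7.787 + 0.1334 = 7.920 mg/L.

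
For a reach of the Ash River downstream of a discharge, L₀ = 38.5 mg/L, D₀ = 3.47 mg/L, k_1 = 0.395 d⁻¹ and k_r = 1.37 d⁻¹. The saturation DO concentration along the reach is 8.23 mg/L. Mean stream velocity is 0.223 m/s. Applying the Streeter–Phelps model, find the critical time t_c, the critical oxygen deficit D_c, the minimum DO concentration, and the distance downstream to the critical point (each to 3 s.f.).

t_c ≈ 1.02 d; D_c ≈ 7.43 mg/L; min DO ≈ 0.803 mg/L; x_c ≈ 19.6 km

With k_r/k_1 = 3.468 and 1 − D₀(k_r−k_1)/(k_1 L₀) = 0.7775,
t_c = ln(3.468 × 0.7775) / (1.37 − 0.395) = ln(2.697) / 0.9750 = 0.9920/0.9750 = 1.017 d.
L(t_c) = L₀ e^(−k_1 t_c) = 38.5 × 0.6690 = 25.76 mg/L, and at the critical point k_r D_c = k_1 L, so D_c = (0.395/1.37) × 25.76 = 7.427 mg/L.
Minimum DO = C_s − D_c = 8.23 − 7.427 = 0.8034 mg/L.
x_c = v t_c = 0.223 m/s × 1.017 d × 86400 s/d = 19600 m ≈ 19.6 km.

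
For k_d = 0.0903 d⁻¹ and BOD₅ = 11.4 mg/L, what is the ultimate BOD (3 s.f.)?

BOD₅ = L₀(1 − e^(−5k_d)) ⇒ L₀ = BOD₅ / (1 − e^(−5×0.0903))
= 11.4 / (1 − 0.6367) = 11.4 / 0.3633 = 31.38 mg/L.

L₀ ≈ 31.4 mg/L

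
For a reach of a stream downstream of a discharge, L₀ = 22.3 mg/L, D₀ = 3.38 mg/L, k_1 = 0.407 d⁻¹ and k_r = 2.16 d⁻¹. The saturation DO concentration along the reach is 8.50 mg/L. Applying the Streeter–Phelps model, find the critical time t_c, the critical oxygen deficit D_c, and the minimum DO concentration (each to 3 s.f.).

t_c ≈ 0.349 d; D_c ≈ 3.65 mg/L; min DO ≈ 4.85 mg/L

With k_r/k_1 = 5.307 and 1 − D₀(k_r−k_1)/(k_1 L₀) = 0.3472,
t_c = ln(5.307 × 0.3472) / (2.16 − 0.407) = ln(1.842) / 1.753 = 0.6111/1.753 = 0.3486 d.
D_c = (k_1/k_r) L₀ e^(−k_1 t_c) = (0.407/2.16) × 22.3 × e^(−0.407×0.3486) = 0.1884 × 22.3 × 0.8677 = 3.646 mg/L.
Minimum DO = C_s − D_c = 8.50 − 3.646 = 4.854 mg/L.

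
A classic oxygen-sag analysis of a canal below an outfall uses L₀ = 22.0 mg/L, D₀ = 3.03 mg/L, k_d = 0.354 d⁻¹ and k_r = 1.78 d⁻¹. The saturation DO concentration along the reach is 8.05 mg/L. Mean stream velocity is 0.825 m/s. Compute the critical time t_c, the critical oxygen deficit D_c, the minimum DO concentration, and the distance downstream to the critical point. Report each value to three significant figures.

At the critical point dD/dt = 0, so k_d L₀ e^(−k_d t) = k_r D. Substituting D(t) from the Streeter–Phelps equation and solving for t gives
t_c = ln[(k_r/k_d)(1 − D₀(k_r−k_d)/(k_d L₀))] / (k_r−k_d).
Here k_r−k_d = 1.426 d⁻¹ and 1 − D₀(k_r−k_d)/(k_d L₀) = 1 − 3.03×1.426/(0.354×22.0) = 0.4452, so
t_c = ln(5.028 × 0.4452) / 1.426 = 0.8058 / 1.426 = 0.5651 d.
D_c = (k_d/k_r) L₀ e^(−k_d t_c) = (0.354/1.78) × 22.0 × e^(−0.354×0.5651) = 0.1989 × 22.0 × 0.8187 = 3.582 mg/L.
Minimum DO = C_s − D_c = 8.05 − 3.582 = 4.468 mg/L.
x_c = v t_c = 0.825 m/s × 0.5651 d × 86400 s/d = 40280 m ≈ 40.3 km.

t_c ≈ 0.565 d; D_c ≈ 3.58 mg/L; min DO ≈ 4.47 mg/L; x_c ≈ 40.3 km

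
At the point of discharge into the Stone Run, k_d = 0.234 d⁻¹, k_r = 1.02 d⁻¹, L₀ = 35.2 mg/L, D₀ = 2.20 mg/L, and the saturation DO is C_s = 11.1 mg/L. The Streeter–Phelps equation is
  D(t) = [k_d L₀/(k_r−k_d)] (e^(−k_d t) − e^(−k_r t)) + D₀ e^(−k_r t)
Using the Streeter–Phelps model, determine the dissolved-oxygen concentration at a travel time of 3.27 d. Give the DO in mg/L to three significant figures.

k_d L₀/(k_r−k_d) = 0.234×35.2/(1.02−0.234) = 8.237/0.7860 = 10.48 mg/L.
e^(−k_d t) = e^(−0.234×3.270) = 0.4653; e^(−k_r t) = e^(−1.02×3.270) = 0.03560.
D = 10.48 × (0.4653 − 0.03560) + 2.20 × 0.03560 = 4.502 + 0.07832 = 4.581 mg/L.
DO = C_s − D = 11.1 − 4.581 = 6.519 mg/L.

DO ≈ 6.52 mg/L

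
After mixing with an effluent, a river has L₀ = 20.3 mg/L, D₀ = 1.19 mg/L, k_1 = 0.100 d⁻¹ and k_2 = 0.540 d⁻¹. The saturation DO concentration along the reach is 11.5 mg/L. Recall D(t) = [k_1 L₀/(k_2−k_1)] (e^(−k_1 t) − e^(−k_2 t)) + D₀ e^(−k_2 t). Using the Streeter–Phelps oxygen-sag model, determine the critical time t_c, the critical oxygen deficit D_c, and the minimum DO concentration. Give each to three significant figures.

t_c = [1/(k_2−k_1)] ln[(k_2/k_1)(1 − D₀(k_2−k_1)/(k_1 L₀))]
= [1/(0.540−0.100)] ln[(0.540/0.100)(1 − 1.19×0.4400/(0.100×20.3))]
= (1/0.4400) ln[5.400 × 0.7421] = 2.273 × ln(4.007) = 2.273 × 1.388 = 3.155 d.
L(t_c) = L₀ e^(−k_1 t_c) = 20.3 × 0.7294 = 14.81 mg/L, and at the critical point k_2 D_c = k_1 L, so D_c = (0.100/0.540) × 14.81 = 2.742 mg/L.
Minimum DO = C_s − D_c = 11.5 − 2.742 = 8.758 mg/L.

t_c ≈ 3.15 d; D_c ≈ 2.74 mg/L; min DO ≈ 8.76 mg/L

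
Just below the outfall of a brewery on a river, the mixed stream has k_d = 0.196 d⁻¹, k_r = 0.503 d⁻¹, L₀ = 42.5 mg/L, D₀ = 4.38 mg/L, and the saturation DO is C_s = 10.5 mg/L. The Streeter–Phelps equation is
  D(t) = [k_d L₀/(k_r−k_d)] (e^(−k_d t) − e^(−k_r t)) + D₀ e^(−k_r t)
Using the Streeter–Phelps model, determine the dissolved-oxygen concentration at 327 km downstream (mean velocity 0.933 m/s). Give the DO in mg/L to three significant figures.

Travel time t = x/v = 327 km / (0.933 m/s) = 327000 m / 0.933 m/s = 350500 s = 4.057 d.
k_d L₀/(k_r−k_d) = 0.196×42.5/(0.503−0.196) = 8.330/0.3070 = 27.13 mg/L.
e^(−k_d t) = e^(−0.196×4.057) = 0.4515; e^(−k_r t) = e^(−0.503×4.057) = 0.1300.
D = 27.13 × (0.4515 − 0.1300) + 4.38 × 0.1300 = 8.725 + 0.5693 = 9.295 mg/L.
DO = C_s − D = 10.5 − 9.295 = 1.205 mg/L.

DO ≈ 1.21 mg/L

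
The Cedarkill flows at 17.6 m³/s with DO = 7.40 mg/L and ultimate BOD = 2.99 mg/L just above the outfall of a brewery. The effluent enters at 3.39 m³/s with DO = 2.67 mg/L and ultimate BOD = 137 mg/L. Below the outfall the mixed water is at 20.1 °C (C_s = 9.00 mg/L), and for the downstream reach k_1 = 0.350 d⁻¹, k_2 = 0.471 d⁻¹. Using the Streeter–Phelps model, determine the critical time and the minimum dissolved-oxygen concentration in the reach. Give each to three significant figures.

Mixed DO = (17.6×7.40 + 3.39×2.67)/(17.6+3.39) = 139.3/20.99 = 6.636 mg/L.
Mixed L₀ = (17.6×2.99 + 3.39×137)/(20.99) = 517.1/20.99 = 24.63 mg/L.
Initial deficit D₀ = C_s − DO₀ = 9.00 − 6.636 = 2.364 mg/L.
t_c = (1/0.1210) ln[(0.471/0.350)(1 − 2.364×0.1210/(0.350×24.63))] = 8.264 × ln(1.301) = 2.175 d.
D_c = (0.350/0.471) × 24.63 × e^(−0.350×2.175) = 0.7431 × 24.63 × 0.4671 = 8.550 mg/L.
Minimum DO = 9.00 − 8.550 = 0.4503 mg/L.

t_c ≈ 2.18 d; minimum DO ≈ 0.450 mg/L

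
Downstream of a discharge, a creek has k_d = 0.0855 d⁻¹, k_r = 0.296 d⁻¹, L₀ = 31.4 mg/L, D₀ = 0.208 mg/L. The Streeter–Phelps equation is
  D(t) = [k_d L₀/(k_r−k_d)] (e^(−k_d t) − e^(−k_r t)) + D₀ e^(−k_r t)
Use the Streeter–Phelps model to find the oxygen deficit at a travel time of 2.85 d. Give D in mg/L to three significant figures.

k_d L₀/(k_r−k_d) = 0.0855×31.4/(0.296−0.0855) = 2.685/0.2105 = 12.75 mg/L.
e^(−k_d t) = e^(−0.0855×2.850) = 0.7837; e^(−k_r t) = e^(−0.296×2.850) = 0.4302.
D = 12.75 × (0.7837 − 0.4302) + 0.208 × 0.4302 = 4.510 + 0.08947 = 4.599 mg/L.

D ≈ 4.60 mg/L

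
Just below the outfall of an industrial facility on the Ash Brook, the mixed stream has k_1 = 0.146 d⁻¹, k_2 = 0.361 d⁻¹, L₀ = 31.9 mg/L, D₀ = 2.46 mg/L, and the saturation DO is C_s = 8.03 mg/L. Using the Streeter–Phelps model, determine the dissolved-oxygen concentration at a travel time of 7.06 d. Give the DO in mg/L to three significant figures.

DO ≈ 1.80 mg/L

k_1 L₀/(k_2−k_1) = 0.146×31.9/(0.361−0.146) = 4.657/0.2150 = 21.66 mg/L.
e^(−k_1 t) = e^(−0.146×7.060) = 0.3567; e^(−k_2 t) = e^(−0.361×7.060) = 0.07819.
D = 21.66 × (0.3567 − 0.07819) + 2.46 × 0.07819 = 6.034 + 0.1923 = 6.226 mg/L.
DO = C_s − D = 8.03 − 6.226 = 1.804 mg/L.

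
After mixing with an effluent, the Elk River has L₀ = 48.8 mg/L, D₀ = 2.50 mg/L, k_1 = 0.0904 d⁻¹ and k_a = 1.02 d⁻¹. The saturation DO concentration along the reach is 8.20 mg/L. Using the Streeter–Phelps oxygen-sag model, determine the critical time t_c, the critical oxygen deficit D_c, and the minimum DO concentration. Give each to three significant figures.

t_c ≈ 1.80 d; D_c ≈ 3.67 mg/L; min DO ≈ 4.53 mg/L

t_c = [1/(k_a−k_1)] ln[(k_a/k_1)(1 − D₀(k_a−k_1)/(k_1 L₀))]
= [1/(1.02−0.0904)] ln[(1.02/0.0904)(1 − 2.50×0.9296/(0.0904×48.8))]
= (1/0.9296) ln[11.28 × 0.4732] = 1.076 × ln(5.339) = 1.076 × 1.675 = 1.802 d.
D_c = (k_1/k_a) L₀ e^(−k_1 t_c) = (0.0904/1.02) × 48.8 × e^(−0.0904×1.802) = 0.08863 × 48.8 × 0.8497 = 3.675 mg/L.
Minimum DO = C_s − D_c = 8.20 − 3.675 = 4.525 mg/L.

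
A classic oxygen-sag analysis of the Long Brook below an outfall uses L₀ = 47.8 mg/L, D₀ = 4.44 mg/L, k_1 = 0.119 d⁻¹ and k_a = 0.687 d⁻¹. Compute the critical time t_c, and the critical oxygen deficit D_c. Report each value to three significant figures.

t_c ≈ 2.06 d; D_c ≈ 6.48 mg/L

With k_a/k_1 = 5.773 and 1 − D₀(k_a−k_1)/(k_1 L₀) = 0.5566,
t_c = ln(5.773 × 0.5566) / (0.687 − 0.119) = ln(3.214) / 0.5680 = 1.167/0.5680 = 2.055 d.
D_c = (k_1/k_a) L₀ e^(−k_1 t_c) = (0.119/0.687) × 47.8 × e^(−0.119×2.055) = 0.1732 × 47.8 × 0.7830 = 6.483 mg/L.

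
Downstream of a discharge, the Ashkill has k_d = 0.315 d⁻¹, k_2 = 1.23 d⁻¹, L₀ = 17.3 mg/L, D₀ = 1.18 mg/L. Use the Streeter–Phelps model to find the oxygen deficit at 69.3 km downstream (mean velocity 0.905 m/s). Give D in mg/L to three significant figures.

Travel time t = x/v = 69.3 km / (0.905 m/s) = 69300 m / 0.905 m/s = 76570 s = 0.8863 d.
k_d L₀/(k_2−k_d) = 0.315×17.3/(1.23−0.315) = 5.450/0.9150 = 5.956 mg/L.
e^(−k_d t) = e^(−0.315×0.8863) = 0.7564; e^(−k_2 t) = e^(−1.23×0.8863) = 0.3362.
D = 5.956 × (0.7564 − 0.3362) + 1.18 × 0.3362 = 2.503 + 0.3967 = 2.899 mg/L.

D ≈ 2.90 mg/L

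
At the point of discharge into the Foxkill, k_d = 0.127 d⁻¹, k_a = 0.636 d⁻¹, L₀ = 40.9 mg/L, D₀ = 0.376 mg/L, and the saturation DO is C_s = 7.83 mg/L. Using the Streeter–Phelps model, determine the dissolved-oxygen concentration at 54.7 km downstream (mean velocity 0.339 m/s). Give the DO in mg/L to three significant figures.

Travel time t = x/v = 54.7 km / (0.339 m/s) = 54700 m / 0.339 m/s = 161400 s = 1.868 d.
k_d L₀/(k_a−k_d) = 0.127×40.9/(0.636−0.127) = 5.194/0.5090 = 10.20 mg/L.
e^(−k_d t) = e^(−0.127×1.868) = 0.7888; e^(−k_a t) = e^(−0.636×1.868) = 0.3049.
D = 10.20 × (0.7888 − 0.3049) + 0.376 × 0.3049 = 4.939 + 0.1146 = 5.053 mg/L.
DO = C_s − D = 7.83 − 5.053 = 2.777 mg/L.

DO ≈ 2.78 mg/L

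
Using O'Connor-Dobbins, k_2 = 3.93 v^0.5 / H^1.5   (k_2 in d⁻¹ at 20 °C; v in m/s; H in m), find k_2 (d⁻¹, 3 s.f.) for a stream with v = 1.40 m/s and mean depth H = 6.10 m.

k_2 = 3.93 × 1.40^0.5 / 6.10^1.5 = 3.93 × 1.183 / 15.07 = 0.3086 d⁻¹.

k_2 ≈ 0.309 d⁻¹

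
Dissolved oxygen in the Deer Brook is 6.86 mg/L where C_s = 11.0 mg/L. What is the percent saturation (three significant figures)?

% saturation = C/C_s × 100 = 6.86/11.0 × 100 = 62.4 %.

62.4 % saturation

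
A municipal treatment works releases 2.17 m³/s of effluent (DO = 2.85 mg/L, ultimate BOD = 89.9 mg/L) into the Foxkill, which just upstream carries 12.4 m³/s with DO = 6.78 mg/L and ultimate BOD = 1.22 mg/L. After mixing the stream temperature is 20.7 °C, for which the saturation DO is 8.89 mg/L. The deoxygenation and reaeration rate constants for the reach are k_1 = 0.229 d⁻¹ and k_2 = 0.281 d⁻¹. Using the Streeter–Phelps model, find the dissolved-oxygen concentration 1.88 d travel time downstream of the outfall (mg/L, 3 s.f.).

Mixed DO = (12.4×6.78 + 2.17×2.85)/(12.4+2.17) = 90.26/14.57 = 6.195 mg/L.
Mixed L₀ = (12.4×1.22 + 2.17×89.9)/(14.57) = 210.2/14.57 = 14.43 mg/L.
Initial deficit D₀ = C_s − DO₀ = 8.89 − 6.195 = 2.695 mg/L.
D(1.88) = [0.229×14.43/(0.281−0.229)](e^(−0.229×1.88) − e^(−0.281×1.88)) + 2.695 e^(−0.281×1.88)
= 63.54 × (0.6502 − 0.5896) + 2.695 × 0.5896 = 5.437 mg/L.
DO = 8.89 − 5.437 = 3.453 mg/L.

DO ≈ 3.45 mg/L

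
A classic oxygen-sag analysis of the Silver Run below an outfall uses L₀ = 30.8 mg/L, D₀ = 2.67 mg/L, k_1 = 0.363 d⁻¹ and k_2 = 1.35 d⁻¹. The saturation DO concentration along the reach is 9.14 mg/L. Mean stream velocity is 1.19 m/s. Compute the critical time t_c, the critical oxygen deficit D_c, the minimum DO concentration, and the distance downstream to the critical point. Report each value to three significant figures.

t_c ≈ 1.06 d; D_c ≈ 5.64 mg/L; min DO ≈ 3.50 mg/L; x_c ≈ 109 km

With k_2/k_1 = 3.719 and 1 − D₀(k_2−k_1)/(k_1 L₀) = 0.7643,
t_c = ln(3.719 × 0.7643) / (1.35 − 0.363) = ln(2.842) / 0.9870 = 1.045/0.9870 = 1.058 d.
D_c = (k_1/k_2) L₀ e^(−k_1 t_c) = (0.363/1.35) × 30.8 × e^(−0.363×1.058) = 0.2689 × 30.8 × 0.6810 = 5.640 mg/L.
Minimum DO = C_s − D_c = 9.14 − 5.640 = 3.500 mg/L.
x_c = v t_c = 1.19 m/s × 1.058 d × 86400 s/d = 108800 m ≈ 109 km.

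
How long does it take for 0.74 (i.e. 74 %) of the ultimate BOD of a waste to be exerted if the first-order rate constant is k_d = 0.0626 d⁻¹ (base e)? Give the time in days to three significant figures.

t ≈ 21.5 d

y/L₀ = 1 − e^(−k_d t) = 0.74 ⇒ e^(−k_d t) = 0.260
t = −ln(0.260) / 0.0626 = 1.347 / 0.0626 = 21.52 d.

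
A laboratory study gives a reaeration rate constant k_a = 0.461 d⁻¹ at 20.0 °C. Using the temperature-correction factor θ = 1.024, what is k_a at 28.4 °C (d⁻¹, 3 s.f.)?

k_a(T₂) = k_a(T₁) · θ^(T₂−T₁) = 0.461 × 1.024^(28.4−20.0)
= 0.461 × 1.024^8.40 = 0.461 × 1.220 = 0.5626 d⁻¹.

k_a ≈ 0.563 d⁻¹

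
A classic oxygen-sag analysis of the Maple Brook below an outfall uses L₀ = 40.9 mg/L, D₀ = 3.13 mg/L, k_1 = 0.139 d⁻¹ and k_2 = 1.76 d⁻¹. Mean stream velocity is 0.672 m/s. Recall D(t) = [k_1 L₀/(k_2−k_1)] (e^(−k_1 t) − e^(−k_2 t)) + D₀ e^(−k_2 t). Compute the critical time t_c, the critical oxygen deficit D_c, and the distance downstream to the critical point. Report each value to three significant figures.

With k_2/k_1 = 12.66 and 1 − D₀(k_2−k_1)/(k_1 L₀) = 0.1075,
t_c = ln(12.66 × 0.1075) / (1.76 − 0.139) = ln(1.362) / 1.621 = 0.3087/1.621 = 0.1904 d.
D_c = (k_1/k_2) L₀ e^(−k_1 t_c) = (0.139/1.76) × 40.9 × e^(−0.139×0.1904) = 0.07898 × 40.9 × 0.9739 = 3.146 mg/L.
x_c = v t_c = 0.672 m/s × 0.1904 d × 86400 s/d = 11060 m ≈ 11.1 km.

t_c ≈ 0.190 d; D_c ≈ 3.15 mg/L; x_c ≈ 11.1 km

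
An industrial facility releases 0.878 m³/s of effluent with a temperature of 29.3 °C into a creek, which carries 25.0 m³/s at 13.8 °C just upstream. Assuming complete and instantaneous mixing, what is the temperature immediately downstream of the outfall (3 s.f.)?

14.3 °C

Flow-weighted mixing: C = (Q_r C_r + Q_w C_w)/(Q_r + Q_w)
= (25.0×13.8 + 0.878×29.3)/(25.0 + 0.878) = 370.7/25.88 = 14.33 °C.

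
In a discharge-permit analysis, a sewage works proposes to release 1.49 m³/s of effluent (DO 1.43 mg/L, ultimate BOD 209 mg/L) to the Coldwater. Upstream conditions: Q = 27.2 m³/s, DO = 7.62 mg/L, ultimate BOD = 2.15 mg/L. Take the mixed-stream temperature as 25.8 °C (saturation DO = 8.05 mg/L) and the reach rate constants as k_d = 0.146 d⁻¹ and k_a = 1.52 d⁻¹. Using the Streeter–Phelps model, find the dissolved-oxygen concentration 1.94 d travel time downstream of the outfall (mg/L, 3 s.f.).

DO ≈ 7.05 mg/L

Mixed DO = (27.2×7.62 + 1.49×1.43)/(27.2+1.49) = 209.4/28.69 = 7.299 mg/L.
Mixed L₀ = (27.2×2.15 + 1.49×209)/(28.69) = 369.9/28.69 = 12.89 mg/L.
Initial deficit D₀ = C_s − DO₀ = 8.05 − 7.299 = 0.7515 mg/L.
D(1.94) = [0.146×12.89/(1.52−0.146)](e^(−0.146×1.94) − e^(−1.52×1.94)) + 0.7515 e^(−1.52×1.94)
= 1.370 × (0.7533 − 0.05240) + 0.7515 × 0.05240 = 0.9996 mg/L.
DO = 8.05 − 0.9996 = 7.050 mg/L.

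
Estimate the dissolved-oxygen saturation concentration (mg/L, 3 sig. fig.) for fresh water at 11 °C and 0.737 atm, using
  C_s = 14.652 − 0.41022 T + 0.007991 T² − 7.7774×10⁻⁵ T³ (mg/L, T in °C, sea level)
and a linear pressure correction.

At sea level: C_s = 14.652 − 0.41022×11 + 0.007991×11² − 7.7774×10⁻⁵×11³ = 11.00 mg/L.
Pressure correction: C_s' = 11.00 × 0.737 = 8.109 mg/L.

C_s ≈ 8.11 mg/L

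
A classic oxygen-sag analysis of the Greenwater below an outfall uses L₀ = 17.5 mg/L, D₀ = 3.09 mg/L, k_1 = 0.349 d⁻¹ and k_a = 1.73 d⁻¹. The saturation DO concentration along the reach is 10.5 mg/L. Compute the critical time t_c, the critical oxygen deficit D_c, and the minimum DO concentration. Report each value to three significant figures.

At the critical point dD/dt = 0, so k_1 L₀ e^(−k_1 t) = k_a D. Substituting D(t) from the Streeter–Phelps equation and solving for t gives
t_c = ln[(k_a/k_1)(1 − D₀(k_a−k_1)/(k_1 L₀))] / (k_a−k_1).
Here k_a−k_1 = 1.381 d⁻¹ and 1 − D₀(k_a−k_1)/(k_1 L₀) = 1 − 3.09×1.381/(0.349×17.5) = 0.3013, so
t_c = ln(4.957 × 0.3013) / 1.381 = 0.4012 / 1.381 = 0.2905 d.
L(t_c) = L₀ e^(−k_1 t_c) = 17.5 × 0.9036 = 15.81 mg/L, and at the critical point k_a D_c = k_1 L, so D_c = (0.349/1.73) × 15.81 = 3.190 mg/L.
Minimum DO = C_s − D_c = 10.5 − 3.190 = 7.310 mg/L.

t_c ≈ 0.290 d; D_c ≈ 3.19 mg/L; min DO ≈ 7.31 mg/L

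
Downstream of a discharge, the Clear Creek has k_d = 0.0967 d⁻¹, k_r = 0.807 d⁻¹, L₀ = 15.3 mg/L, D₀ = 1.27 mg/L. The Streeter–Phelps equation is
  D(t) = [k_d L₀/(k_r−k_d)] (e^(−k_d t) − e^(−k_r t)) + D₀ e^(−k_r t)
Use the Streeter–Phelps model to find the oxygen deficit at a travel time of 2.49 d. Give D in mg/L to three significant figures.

D ≈ 1.53 mg/L

k_d L₀/(k_r−k_d) = 0.0967×15.3/(0.807−0.0967) = 1.480/0.7103 = 2.083 mg/L.
e^(−k_d t) = e^(−0.0967×2.490) = 0.7860; e^(−k_r t) = e^(−0.807×2.490) = 0.1341.
D = 2.083 × (0.7860 − 0.1341) + 1.27 × 0.1341 = 1.358 + 0.1703 = 1.528 mg/L.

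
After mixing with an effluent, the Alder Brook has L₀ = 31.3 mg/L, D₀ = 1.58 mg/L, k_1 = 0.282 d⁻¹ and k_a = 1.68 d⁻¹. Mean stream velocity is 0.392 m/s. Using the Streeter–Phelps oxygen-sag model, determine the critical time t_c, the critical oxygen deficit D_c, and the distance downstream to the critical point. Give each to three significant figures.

t_c ≈ 1.07 d; D_c ≈ 3.88 mg/L; x_c ≈ 36.3 km

With k_a/k_1 = 5.957 and 1 − D₀(k_a−k_1)/(k_1 L₀) = 0.7498,
t_c = ln(5.957 × 0.7498) / (1.68 − 0.282) = ln(4.467) / 1.398 = 1.497/1.398 = 1.071 d.
L(t_c) = L₀ e^(−k_1 t_c) = 31.3 × 0.7394 = 23.14 mg/L, and at the critical point k_a D_c = k_1 L, so D_c = (0.282/1.68) × 23.14 = 3.885 mg/L.
x_c = v t_c = 0.392 m/s × 1.071 d × 86400 s/d = 36260 m ≈ 36.3 km.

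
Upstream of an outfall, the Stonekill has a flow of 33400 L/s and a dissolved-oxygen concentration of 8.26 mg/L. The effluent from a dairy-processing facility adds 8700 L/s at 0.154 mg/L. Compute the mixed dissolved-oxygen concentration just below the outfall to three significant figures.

6.58 mg/L

Flow-weighted mixing: C = (Q_r C_r + Q_w C_w)/(Q_r + Q_w)
= (33400×8.26 + 8700×0.154)/(33400 + 8700) = 277200/42100 = 6.585 mg/L.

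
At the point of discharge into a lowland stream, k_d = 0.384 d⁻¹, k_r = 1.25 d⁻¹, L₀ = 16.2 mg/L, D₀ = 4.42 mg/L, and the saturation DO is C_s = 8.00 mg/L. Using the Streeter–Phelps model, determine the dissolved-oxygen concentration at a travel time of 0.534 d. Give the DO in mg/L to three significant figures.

k_d L₀/(k_r−k_d) = 0.384×16.2/(1.25−0.384) = 6.221/0.8660 = 7.183 mg/L.
e^(−k_d t) = e^(−0.384×0.5340) = 0.8146; e^(−k_r t) = e^(−1.25×0.5340) = 0.5130.
D = 7.183 × (0.8146 − 0.5130) + 4.42 × 0.5130 = 2.167 + 2.267 = 4.434 mg/L.
DO = C_s − D = 8.00 − 4.434 = 3.566 mg/L.

DO ≈ 3.57 mg/L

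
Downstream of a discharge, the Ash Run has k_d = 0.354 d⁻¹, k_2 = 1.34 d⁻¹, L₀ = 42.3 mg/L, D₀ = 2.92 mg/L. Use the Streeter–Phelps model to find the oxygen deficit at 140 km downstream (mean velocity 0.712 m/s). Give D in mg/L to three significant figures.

Travel time t = x/v = 140 km / (0.712 m/s) = 140000 m / 0.712 m/s = 196600 s = 2.276 d.
k_d L₀/(k_2−k_d) = 0.354×42.3/(1.34−0.354) = 14.97/0.9860 = 15.19 mg/L.
e^(−k_d t) = e^(−0.354×2.276) = 0.4468; e^(−k_2 t) = e^(−1.34×2.276) = 0.04738.
D = 15.19 × (0.4468 − 0.04738) + 2.92 × 0.04738 = 6.066 + 0.1383 = 6.204 mg/L.

D ≈ 6.20 mg/L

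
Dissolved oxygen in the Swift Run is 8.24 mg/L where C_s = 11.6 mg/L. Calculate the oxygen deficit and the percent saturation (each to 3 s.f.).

D = C_s − C = 11.6 − 8.24 = 3.36 mg/L.
% saturation = 8.24/11.6 × 100 = 71.0 %.

D ≈ 3.36 mg/L; 71.0 % saturation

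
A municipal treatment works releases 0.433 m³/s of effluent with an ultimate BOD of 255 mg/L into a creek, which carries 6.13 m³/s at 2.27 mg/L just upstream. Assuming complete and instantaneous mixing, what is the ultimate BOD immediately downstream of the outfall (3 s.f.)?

Flow-weighted mixing: C = (Q_r C_r + Q_w C_w)/(Q_r + Q_w)
= (6.13×2.27 + 0.433×255)/(6.13 + 0.433) = 124.3/6.563 = 18.94 mg/L.

18.9 mg/L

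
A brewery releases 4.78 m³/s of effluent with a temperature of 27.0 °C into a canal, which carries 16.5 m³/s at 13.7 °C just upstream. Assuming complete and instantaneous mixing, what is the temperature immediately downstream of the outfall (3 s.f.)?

Flow-weighted mixing: C = (Q_r C_r + Q_w C_w)/(Q_r + Q_w)
= (16.5×13.7 + 4.78×27.0)/(16.5 + 4.78) = 355.1/21.28 = 16.69 °C.

16.7 °C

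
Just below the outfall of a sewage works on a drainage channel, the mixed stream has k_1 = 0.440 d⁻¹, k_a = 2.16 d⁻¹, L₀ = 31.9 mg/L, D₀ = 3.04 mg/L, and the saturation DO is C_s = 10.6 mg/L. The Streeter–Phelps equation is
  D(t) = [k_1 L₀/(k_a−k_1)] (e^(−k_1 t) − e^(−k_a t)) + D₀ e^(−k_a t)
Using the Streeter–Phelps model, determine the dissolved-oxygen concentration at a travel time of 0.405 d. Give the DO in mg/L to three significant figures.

DO ≈ 5.91 mg/L

k_1 L₀/(k_a−k_1) = 0.440×31.9/(2.16−0.440) = 14.04/1.720 = 8.160 mg/L.
e^(−k_1 t) = e^(−0.440×0.4050) = 0.8368; e^(−k_a t) = e^(−2.16×0.4050) = 0.4169.
D = 8.160 × (0.8368 − 0.4169) + 3.04 × 0.4169 = 3.426 + 1.268 = 4.694 mg/L.
DO = C_s − D = 10.6 − 4.694 = 5.906 mg/L.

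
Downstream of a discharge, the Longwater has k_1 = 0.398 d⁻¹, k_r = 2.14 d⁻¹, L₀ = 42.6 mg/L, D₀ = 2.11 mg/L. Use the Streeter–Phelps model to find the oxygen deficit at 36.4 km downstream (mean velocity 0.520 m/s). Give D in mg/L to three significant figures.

Travel time t = x/v = 36.4 km / (0.520 m/s) = 36400 m / 0.520 m/s = 70000 s = 0.8102 d.
k_1 L₀/(k_r−k_1) = 0.398×42.6/(2.14−0.398) = 16.95/1.742 = 9.733 mg/L.
e^(−k_1 t) = e^(−0.398×0.8102) = 0.7244; e^(−k_r t) = e^(−2.14×0.8102) = 0.1766.
D = 9.733 × (0.7244 − 0.1766) + 2.11 × 0.1766 = 5.331 + 0.3727 = 5.704 mg/L.

D ≈ 5.70 mg/L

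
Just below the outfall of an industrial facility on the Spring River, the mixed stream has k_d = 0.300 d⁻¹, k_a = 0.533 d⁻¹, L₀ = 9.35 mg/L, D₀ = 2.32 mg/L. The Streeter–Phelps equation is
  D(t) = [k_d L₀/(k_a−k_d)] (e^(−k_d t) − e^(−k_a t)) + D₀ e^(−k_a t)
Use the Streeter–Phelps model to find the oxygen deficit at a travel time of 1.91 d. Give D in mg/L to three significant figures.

D ≈ 3.28 mg/L

k_d L₀/(k_a−k_d) = 0.300×9.35/(0.533−0.300) = 2.805/0.2330 = 12.04 mg/L.
e^(−k_d t) = e^(−0.300×1.910) = 0.5638; e^(−k_a t) = e^(−0.533×1.910) = 0.3613.
D = 12.04 × (0.5638 − 0.3613) + 2.32 × 0.3613 = 2.438 + 0.8382 = 3.276 mg/L.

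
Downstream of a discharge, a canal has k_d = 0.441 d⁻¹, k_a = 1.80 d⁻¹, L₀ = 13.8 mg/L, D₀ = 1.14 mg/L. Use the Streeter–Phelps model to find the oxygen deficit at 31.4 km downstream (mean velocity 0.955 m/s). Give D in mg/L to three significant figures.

Travel time t = x/v = 31.4 km / (0.955 m/s) = 31400 m / 0.955 m/s = 32880 s = 0.3806 d.
k_d L₀/(k_a−k_d) = 0.441×13.8/(1.80−0.441) = 6.086/1.359 = 4.478 mg/L.
e^(−k_d t) = e^(−0.441×0.3806) = 0.8455; e^(−k_a t) = e^(−1.80×0.3806) = 0.5041.
D = 4.478 × (0.8455 − 0.5041) + 1.14 × 0.5041 = 1.529 + 0.5747 = 2.104 mg/L.

D ≈ 2.10 mg/L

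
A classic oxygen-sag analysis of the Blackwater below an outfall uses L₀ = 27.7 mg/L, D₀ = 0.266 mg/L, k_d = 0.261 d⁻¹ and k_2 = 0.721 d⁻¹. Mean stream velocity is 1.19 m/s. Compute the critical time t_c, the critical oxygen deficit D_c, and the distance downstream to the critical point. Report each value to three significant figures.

t_c ≈ 2.17 d; D_c ≈ 5.69 mg/L; x_c ≈ 223 km

With k_2/k_d = 2.762 and 1 − D₀(k_2−k_d)/(k_d L₀) = 0.9831,
t_c = ln(2.762 × 0.9831) / (0.721 − 0.261) = ln(2.716) / 0.4600 = 0.9990/0.4600 = 2.172 d.
D_c = (k_d/k_2) L₀ e^(−k_d t_c) = (0.261/0.721) × 27.7 × e^(−0.261×2.172) = 0.3620 × 27.7 × 0.5673 = 5.689 mg/L.
x_c = v t_c = 1.19 m/s × 2.172 d × 86400 s/d = 223300 m ≈ 223 km.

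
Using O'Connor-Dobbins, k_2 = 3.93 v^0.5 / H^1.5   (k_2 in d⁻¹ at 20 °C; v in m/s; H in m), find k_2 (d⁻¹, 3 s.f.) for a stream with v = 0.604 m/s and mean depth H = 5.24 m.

k_2 ≈ 0.255 d⁻¹

k_2 = 3.93 × 0.604^0.5 / 5.24^1.5 = 3.93 × 0.7772 / 11.99 = 0.2546 d⁻¹.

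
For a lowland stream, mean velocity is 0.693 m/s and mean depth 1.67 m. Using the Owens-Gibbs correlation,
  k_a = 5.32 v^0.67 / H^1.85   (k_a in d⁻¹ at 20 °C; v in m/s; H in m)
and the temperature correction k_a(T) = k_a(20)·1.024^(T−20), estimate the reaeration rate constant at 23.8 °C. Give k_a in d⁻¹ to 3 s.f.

k_a ≈ 1.76 d⁻¹

k_a(20) = 5.32 × 0.693^0.67 / 1.67^1.85 = 5.32 × 0.7822 / 2.582 = 1.611 d⁻¹.
k_a(23.8) = 1.611 × 1.024^(23.8−20) = 1.611 × 1.094 = 1.763 d⁻¹.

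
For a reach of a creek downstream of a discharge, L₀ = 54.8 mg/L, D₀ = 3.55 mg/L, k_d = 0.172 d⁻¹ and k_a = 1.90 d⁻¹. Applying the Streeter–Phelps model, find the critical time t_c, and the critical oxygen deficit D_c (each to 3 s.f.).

t_c ≈ 0.781 d; D_c ≈ 4.34 mg/L

With k_a/k_d = 11.05 and 1 − D₀(k_a−k_d)/(k_d L₀) = 0.3492,
t_c = ln(11.05 × 0.3492) / (1.90 − 0.172) = ln(3.857) / 1.728 = 1.350/1.728 = 0.7812 d.
D_c = (k_d/k_a) L₀ e^(−k_d t_c) = (0.172/1.90) × 54.8 × e^(−0.172×0.7812) = 0.09053 × 54.8 × 0.8743 = 4.337 mg/L.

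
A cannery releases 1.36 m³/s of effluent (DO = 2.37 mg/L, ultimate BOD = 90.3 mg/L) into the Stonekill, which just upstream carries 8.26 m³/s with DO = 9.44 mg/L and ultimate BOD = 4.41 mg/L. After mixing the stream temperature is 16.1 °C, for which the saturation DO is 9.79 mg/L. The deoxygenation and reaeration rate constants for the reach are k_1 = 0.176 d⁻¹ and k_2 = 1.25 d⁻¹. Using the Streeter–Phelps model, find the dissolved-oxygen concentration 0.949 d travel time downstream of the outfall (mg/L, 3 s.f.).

DO ≈ 7.91 mg/L

Mixed DO = (8.26×9.44 + 1.36×2.37)/(8.26+1.36) = 81.20/9.620 = 8.440 mg/L.
Mixed L₀ = (8.26×4.41 + 1.36×90.3)/(9.620) = 159.2/9.620 = 16.55 mg/L.
Initial deficit D₀ = C_s − DO₀ = 9.79 − 8.440 = 1.350 mg/L.
D(0.949) = [0.176×16.55/(1.25−0.176)](e^(−0.176×0.949) − e^(−1.25×0.949)) + 1.350 e^(−1.25×0.949)
= 2.713 × (0.8462 − 0.3054) + 1.350 × 0.3054 = 1.879 mg/L.
DO = 9.79 − 1.879 = 7.911 mg/L.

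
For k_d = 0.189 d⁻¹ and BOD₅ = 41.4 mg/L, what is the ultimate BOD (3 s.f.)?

BOD₅ = L₀(1 − e^(−5k_d)) ⇒ L₀ = BOD₅ / (1 − e^(−5×0.189))
= 41.4 / (1 − 0.3887) = 41.4 / 0.6113 = 67.72 mg/L.

L₀ ≈ 67.7 mg/L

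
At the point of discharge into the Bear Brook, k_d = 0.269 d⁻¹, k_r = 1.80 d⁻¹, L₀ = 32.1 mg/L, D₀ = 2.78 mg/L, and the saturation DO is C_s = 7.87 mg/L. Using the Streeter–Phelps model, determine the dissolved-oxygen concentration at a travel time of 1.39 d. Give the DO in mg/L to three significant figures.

DO ≈ 4.22 mg/L

k_d L₀/(k_r−k_d) = 0.269×32.1/(1.80−0.269) = 8.635/1.531 = 5.640 mg/L.
e^(−k_d t) = e^(−0.269×1.390) = 0.6880; e^(−k_r t) = e^(−1.80×1.390) = 0.08192.
D = 5.640 × (0.6880 − 0.08192) + 2.78 × 0.08192 = 3.419 + 0.2277 = 3.646 mg/L.
DO = C_s − D = 7.87 − 3.646 = 4.224 mg/L.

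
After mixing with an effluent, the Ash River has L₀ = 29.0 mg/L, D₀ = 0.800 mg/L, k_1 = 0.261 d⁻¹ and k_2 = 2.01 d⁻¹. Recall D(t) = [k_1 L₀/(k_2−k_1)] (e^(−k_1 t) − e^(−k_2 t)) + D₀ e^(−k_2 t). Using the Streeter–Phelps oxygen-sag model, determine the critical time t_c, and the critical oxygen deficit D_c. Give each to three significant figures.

t_c ≈ 1.05 d; D_c ≈ 2.86 mg/L

With k_2/k_1 = 7.701 and 1 − D₀(k_2−k_1)/(k_1 L₀) = 0.8151,
t_c = ln(7.701 × 0.8151) / (2.01 − 0.261) = ln(6.278) / 1.749 = 1.837/1.749 = 1.050 d.
D_c = (k_1/k_2) L₀ e^(−k_1 t_c) = (0.261/2.01) × 29.0 × e^(−0.261×1.050) = 0.1299 × 29.0 × 0.7602 = 2.863 mg/L.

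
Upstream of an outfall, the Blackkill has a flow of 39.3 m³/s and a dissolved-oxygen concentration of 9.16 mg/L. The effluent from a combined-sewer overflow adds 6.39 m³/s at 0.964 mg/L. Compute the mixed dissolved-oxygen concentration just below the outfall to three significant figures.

8.01 mg/L

Flow-weighted mixing: C = (Q_r C_r + Q_w C_w)/(Q_r + Q_w)
= (39.3×9.16 + 6.39×0.964)/(39.3 + 6.39) = 366.1/45.69 = 8.014 mg/L.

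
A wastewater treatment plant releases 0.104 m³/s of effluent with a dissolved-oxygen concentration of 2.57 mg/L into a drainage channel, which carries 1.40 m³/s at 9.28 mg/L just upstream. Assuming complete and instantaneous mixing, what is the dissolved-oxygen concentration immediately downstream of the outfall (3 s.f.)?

Flow-weighted mixing: C = (Q_r C_r + Q_w C_w)/(Q_r + Q_w)
= (1.40×9.28 + 0.104×2.57)/(1.40 + 0.104) = 13.26/1.504 = 8.816 mg/L.

8.82 mg/L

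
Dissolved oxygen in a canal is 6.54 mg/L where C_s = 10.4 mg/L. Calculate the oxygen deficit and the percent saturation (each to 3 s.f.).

D = C_s − C = 10.4 − 6.54 = 3.86 mg/L.
% saturation = 6.54/10.4 × 100 = 62.9 %.

D ≈ 3.86 mg/L; 62.9 % saturation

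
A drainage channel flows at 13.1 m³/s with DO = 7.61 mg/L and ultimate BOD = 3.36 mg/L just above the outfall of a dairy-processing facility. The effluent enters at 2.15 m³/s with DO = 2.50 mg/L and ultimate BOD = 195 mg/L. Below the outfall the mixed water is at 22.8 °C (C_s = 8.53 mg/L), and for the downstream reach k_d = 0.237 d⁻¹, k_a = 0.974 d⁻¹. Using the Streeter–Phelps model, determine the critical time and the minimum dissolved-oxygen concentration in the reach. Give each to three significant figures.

Mixed DO = (13.1×7.61 + 2.15×2.50)/(13.1+2.15) = 105.1/15.25 = 6.890 mg/L.
Mixed L₀ = (13.1×3.36 + 2.15×195)/(15.25) = 463.3/15.25 = 30.38 mg/L.
Initial deficit D₀ = C_s − DO₀ = 8.53 − 6.890 = 1.640 mg/L.
t_c = (1/0.7370) ln[(0.974/0.237)(1 − 1.640×0.7370/(0.237×30.38))] = 1.357 × ln(3.420) = 1.668 d.
D_c = (0.237/0.974) × 30.38 × e^(−0.237×1.668) = 0.2433 × 30.38 × 0.6734 = 4.978 mg/L.
Minimum DO = 8.53 − 4.978 = 3.552 mg/L.

t_c ≈ 1.67 d; minimum DO ≈ 3.55 mg/L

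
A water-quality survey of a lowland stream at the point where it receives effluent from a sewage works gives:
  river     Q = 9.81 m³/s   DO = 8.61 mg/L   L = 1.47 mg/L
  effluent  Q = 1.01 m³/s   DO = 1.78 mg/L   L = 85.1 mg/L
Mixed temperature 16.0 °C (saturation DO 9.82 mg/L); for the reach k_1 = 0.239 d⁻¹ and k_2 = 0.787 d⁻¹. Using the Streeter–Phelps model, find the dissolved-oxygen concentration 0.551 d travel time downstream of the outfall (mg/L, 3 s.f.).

Mixed DO = (9.81×8.61 + 1.01×1.78)/(9.81+1.01) = 86.26/10.82 = 7.972 mg/L.
Mixed L₀ = (9.81×1.47 + 1.01×85.1)/(10.82) = 100.4/10.82 = 9.276 mg/L.
Initial deficit D₀ = C_s − DO₀ = 9.82 − 7.972 = 1.848 mg/L.
D(0.551) = [0.239×9.276/(0.787−0.239)](e^(−0.239×0.551) − e^(−0.787×0.551)) + 1.848 e^(−0.787×0.551)
= 4.046 × (0.8766 − 0.6481) + 1.848 × 0.6481 = 2.122 mg/L.
DO = 9.82 − 2.122 = 7.698 mg/L.

DO ≈ 7.70 mg/L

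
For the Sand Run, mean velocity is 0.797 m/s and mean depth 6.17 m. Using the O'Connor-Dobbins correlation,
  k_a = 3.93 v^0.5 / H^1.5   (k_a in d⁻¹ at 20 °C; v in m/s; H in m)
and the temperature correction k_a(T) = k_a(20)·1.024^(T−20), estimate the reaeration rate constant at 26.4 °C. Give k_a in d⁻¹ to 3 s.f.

k_a(20) = 3.93 × 0.797^0.5 / 6.17^1.5 = 3.93 × 0.8927 / 15.33 = 0.2289 d⁻¹.
k_a(26.4) = 0.2289 × 1.024^(26.4−20) = 0.2289 × 1.164 = 0.2664 d⁻¹.

k_a ≈ 0.266 d⁻¹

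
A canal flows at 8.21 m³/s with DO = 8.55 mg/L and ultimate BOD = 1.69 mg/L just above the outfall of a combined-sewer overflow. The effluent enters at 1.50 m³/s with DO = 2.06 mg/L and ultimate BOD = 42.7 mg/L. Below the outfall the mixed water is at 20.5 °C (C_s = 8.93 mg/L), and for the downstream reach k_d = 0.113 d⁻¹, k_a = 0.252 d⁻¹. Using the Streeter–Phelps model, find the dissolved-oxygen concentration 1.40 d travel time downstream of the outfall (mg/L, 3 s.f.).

DO ≈ 6.97 mg/L

Mixed DO = (8.21×8.55 + 1.50×2.06)/(8.21+1.50) = 73.29/9.710 = 7.547 mg/L.
Mixed L₀ = (8.21×1.69 + 1.50×42.7)/(9.710) = 77.92/9.710 = 8.025 mg/L.
Initial deficit D₀ = C_s − DO₀ = 8.93 − 7.547 = 1.383 mg/L.
D(1.40) = [0.113×8.025/(0.252−0.113)](e^(−0.113×1.40) − e^(−0.252×1.40)) + 1.383 e^(−0.252×1.40)
= 6.524 × (0.8537 − 0.7027) + 1.383 × 0.7027 = 1.956 mg/L.
DO = 8.93 − 1.956 = 6.974 mg/L.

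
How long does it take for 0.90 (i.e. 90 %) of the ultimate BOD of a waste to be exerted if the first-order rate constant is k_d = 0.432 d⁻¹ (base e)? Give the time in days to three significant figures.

y/L₀ = 1 − e^(−k_d t) = 0.90 ⇒ e^(−k_d t) = 0.100
t = −ln(0.100) / 0.432 = 2.303 / 0.432 = 5.330 d.

t ≈ 5.33 d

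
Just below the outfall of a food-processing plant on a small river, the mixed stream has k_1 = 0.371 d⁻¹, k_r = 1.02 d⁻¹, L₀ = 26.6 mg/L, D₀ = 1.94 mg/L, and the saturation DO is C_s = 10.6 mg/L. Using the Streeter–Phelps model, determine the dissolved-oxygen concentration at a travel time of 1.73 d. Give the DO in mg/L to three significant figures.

DO ≈ 4.87 mg/L

k_1 L₀/(k_r−k_1) = 0.371×26.6/(1.02−0.371) = 9.869/0.6490 = 15.21 mg/L.
e^(−k_1 t) = e^(−0.371×1.730) = 0.5263; e^(−k_r t) = e^(−1.02×1.730) = 0.1713.
D = 15.21 × (0.5263 − 0.1713) + 1.94 × 0.1713 = 5.399 + 0.3322 = 5.731 mg/L.
DO = C_s − D = 10.6 − 5.731 = 4.869 mg/L.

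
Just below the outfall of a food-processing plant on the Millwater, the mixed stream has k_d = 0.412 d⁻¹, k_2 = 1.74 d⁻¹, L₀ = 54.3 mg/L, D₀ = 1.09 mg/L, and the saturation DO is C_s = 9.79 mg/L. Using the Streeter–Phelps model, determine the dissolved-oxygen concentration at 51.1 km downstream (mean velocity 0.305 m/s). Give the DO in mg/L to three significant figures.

Travel time t = x/v = 51.1 km / (0.305 m/s) = 51100 m / 0.305 m/s = 167500 s = 1.939 d.
k_d L₀/(k_2−k_d) = 0.412×54.3/(1.74−0.412) = 22.37/1.328 = 16.85 mg/L.
e^(−k_d t) = e^(−0.412×1.939) = 0.4498; e^(−k_2 t) = e^(−1.74×1.939) = 0.03425.
D = 16.85 × (0.4498 − 0.03425) + 1.09 × 0.03425 = 7.001 + 0.03733 = 7.038 mg/L.
DO = C_s − D = 9.79 − 7.038 = 2.752 mg/L.

DO ≈ 2.75 mg/L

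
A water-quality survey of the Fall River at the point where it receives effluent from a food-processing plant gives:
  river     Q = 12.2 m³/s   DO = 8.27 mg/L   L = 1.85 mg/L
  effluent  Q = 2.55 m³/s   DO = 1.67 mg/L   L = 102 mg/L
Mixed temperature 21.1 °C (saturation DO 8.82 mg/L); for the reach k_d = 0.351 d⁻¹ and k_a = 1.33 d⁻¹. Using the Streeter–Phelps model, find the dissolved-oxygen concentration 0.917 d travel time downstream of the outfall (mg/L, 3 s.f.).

DO ≈ 5.37 mg/L

Mixed DO = (12.2×8.27 + 2.55×1.67)/(12.2+2.55) = 105.2/14.75 = 7.129 mg/L.
Mixed L₀ = (12.2×1.85 + 2.55×102)/(14.75) = 282.7/14.75 = 19.16 mg/L.
Initial deficit D₀ = C_s − DO₀ = 8.82 − 7.129 = 1.691 mg/L.
D(0.917) = [0.351×19.16/(1.33−0.351)](e^(−0.351×0.917) − e^(−1.33×0.917)) + 1.691 e^(−1.33×0.917)
= 6.871 × (0.7248 − 0.2953) + 1.691 × 0.2953 = 3.450 mg/L.
DO = 8.82 − 3.450 = 5.370 mg/L.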